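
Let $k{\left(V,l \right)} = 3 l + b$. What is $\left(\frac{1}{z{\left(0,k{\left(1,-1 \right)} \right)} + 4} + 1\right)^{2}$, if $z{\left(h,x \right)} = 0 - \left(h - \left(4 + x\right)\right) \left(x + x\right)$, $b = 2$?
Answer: $\frac{1}{4} \approx 0.25$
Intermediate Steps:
$k{\left(V,l \right)} = 2 + 3 l$ ($k{\left(V,l \right)} = 3 l + 2 = 2 + 3 l$)
$z{\left(h,x \right)} = - 2 x \left(-4 + h - x\right)$ ($z{\left(h,x \right)} = 0 - \left(-4 + h - x\right) 2 x = 0 - 2 x \left(-4 + h - x\right) = - 2 x \left(-4 + h - x\right)$)
$\left(\frac{1}{z{\left(0,k{\left(1,-1 \right)} \right)} + 4} + 1\right)^{2} = \left(\frac{1}{2 \left(2 + 3 \left(-1\right)\right) \left(4 + \left(2 + 3 \left(-1\right)\right) - 0\right) + 4} + 1\right)^{2} = \left(\frac{1}{2 \left(2 - 3\right) \left(4 + \left(2 - 3\right) + 0\right) + 4} + 1\right)^{2} = \left(\frac{1}{2 \left(-1\right) \left(4 - 1 + 0\right) + 4} + 1\right)^{2} = \left(\frac{1}{2 \left(-1\right) 3 + 4} + 1\right)^{2} = \left(\frac{1}{-6 + 4} + 1\right)^{2} = \left(\frac{1}{-2} + 1\right)^{2} = \left(- \frac{1}{2} + 1\right)^{2} = \left(\frac{1}{2}\right)^{2} = \frac{1}{4}$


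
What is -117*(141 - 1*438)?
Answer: 34749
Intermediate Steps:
-117*(141 - 1*438) = -117*(141 - 438) = -117*(-297) = 34749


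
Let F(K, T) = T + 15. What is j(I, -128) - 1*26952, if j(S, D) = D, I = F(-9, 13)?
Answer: -27080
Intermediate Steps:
F(K, T) = 15 + T
I = 28 (I = 15 + 13 = 28)
j(I, -128) - 1*26952 = -128 - 1*26952 = -128 - 26952 = -27080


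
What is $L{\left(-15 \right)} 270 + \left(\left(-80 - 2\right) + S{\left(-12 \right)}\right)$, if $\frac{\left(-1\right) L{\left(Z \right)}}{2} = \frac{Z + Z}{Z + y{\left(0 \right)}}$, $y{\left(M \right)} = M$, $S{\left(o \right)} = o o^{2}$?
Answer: $-2890$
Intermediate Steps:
$S{\left(o \right)} = o^{3}$
$L{\left(Z \right)} = -4$ ($L{\left(Z \right)} = - 2 \frac{Z + Z}{Z + 0} = - 2 \frac{2 Z}{Z} = \left(-2\right) 2 = -4$)
$L{\left(-15 \right)} 270 + \left(\left(-80 - 2\right) + S{\left(-12 \right)}\right) = \left(-4\right) 270 + \left(\left(-80 - 2\right) + \left(-12\right)^{3}\right) = -1080 - 1810 = -2890$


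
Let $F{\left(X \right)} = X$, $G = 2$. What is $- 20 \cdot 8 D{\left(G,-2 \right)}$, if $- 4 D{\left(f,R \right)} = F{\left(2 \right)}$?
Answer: $80$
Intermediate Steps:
$D{\left(f,R \right)} = - \frac{1}{2}$ ($D{\left(f,R \right)} = \left(- \frac{1}{4}\right) 2 = - \frac{1}{2}$)
$- 20 \cdot 8 D{\left(G,-2 \right)} = - 20 \cdot 8 \left(- \frac{1}{2}\right) = \left(-20\right) \left(-4\right) = 80$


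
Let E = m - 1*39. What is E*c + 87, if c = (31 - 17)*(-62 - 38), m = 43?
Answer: -5513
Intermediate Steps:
c = -1400 (c = 14*(-100) = -1400)
E = 4 (E = 43 - 1*39 = 43 - 39 = 4)
E*c + 87 = 4*(-1400) + 87 = -5600 + 87 = -5513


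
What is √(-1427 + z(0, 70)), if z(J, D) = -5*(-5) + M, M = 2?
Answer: 10*I*√14 ≈ 37.417*I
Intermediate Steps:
z(J, D) = 27 (z(J, D) = -5*(-5) + 2 = 25 + 2 = 27)
√(-1427 + z(0, 70)) = √(-1427 + 27) = √(-1400) = 10*I*√14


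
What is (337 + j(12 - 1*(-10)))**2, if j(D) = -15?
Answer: 103684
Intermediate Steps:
(337 + j(12 - 1*(-10)))**2 = (337 - 15)**2 = 322**2 = 103684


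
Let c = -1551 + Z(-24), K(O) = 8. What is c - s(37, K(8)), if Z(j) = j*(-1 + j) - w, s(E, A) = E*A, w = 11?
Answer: -1258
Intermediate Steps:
s(E, A) = A*E
Z(j) = -11 + j*(-1 + j) (Z(j) = j*(-1 + j) - 1*11 = j*(-1 + j) - 11 = -11 + j*(-1 + j))
c = -962 (c = -1551 + (-11 + (-24)² - 1*(-24)) = -1551 + (-11 + 576 + 24) = -1551 + 589 = -962)
c - s(37, K(8)) = -962 - 8*37 = -962 - 1*296 = -962 - 296 = -1258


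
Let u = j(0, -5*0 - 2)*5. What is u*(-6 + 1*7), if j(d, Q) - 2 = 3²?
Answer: 55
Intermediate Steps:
j(d, Q) = 11 (j(d, Q) = 2 + 3² = 2 + 9 = 11)
u = 55 (u = 11*5 = 55)
u*(-6 + 1*7) = 55*(-6 + 1*7) = 55*(-6 + 7) = 55*1 = 55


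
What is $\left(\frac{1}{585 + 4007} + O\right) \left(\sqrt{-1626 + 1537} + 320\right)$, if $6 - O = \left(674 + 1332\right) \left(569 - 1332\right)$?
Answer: $\frac{140568834580}{287} + \frac{7028441729 i \sqrt{89}}{4592} \approx 4.8979 \cdot 10^{8} + 1.444 \cdot 10^{7} i$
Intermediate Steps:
$O = 1530584$ ($O = 6 - \left(674 + 1332\right) \left(569 - 1332\right) = 6 - 2006 \left(-763\right) = 6 - -1530578 = 6 + 1530578 = 1530584$)
$\left(\frac{1}{585 + 4007} + O\right) \left(\sqrt{-1626 + 1537} + 320\right) = \left(\frac{1}{585 + 4007} + 1530584\right) \left(\sqrt{-1626 + 1537} + 320\right) = \left(\frac{1}{4592} + 1530584\right) \left(\sqrt{-89} + 320\right) = \left(\frac{1}{4592} + 1530584\right) \left(i \sqrt{89} + 320\right) = \frac{7028441729 \left(320 + i \sqrt{89}\right)}{4592} = \frac{140568834580}{287} + \frac{7028441729 i \sqrt{89}}{4592}$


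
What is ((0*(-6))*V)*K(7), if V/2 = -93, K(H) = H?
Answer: 0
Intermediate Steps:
V = -186 (V = 2*(-93) = -186)
((0*(-6))*V)*K(7) = ((0*(-6))*(-186))*7 = (0*(-186))*7 = 0*7 = 0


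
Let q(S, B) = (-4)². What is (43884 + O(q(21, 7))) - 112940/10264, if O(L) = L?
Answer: 112619165/2566 ≈ 43889.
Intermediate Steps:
q(S, B) = 16
(43884 + O(q(21, 7))) - 112940/10264 = (43884 + 16) - 112940/10264 = 43900 - 112940*1/10264 = 43900 - 28235/2566 = 112619165/2566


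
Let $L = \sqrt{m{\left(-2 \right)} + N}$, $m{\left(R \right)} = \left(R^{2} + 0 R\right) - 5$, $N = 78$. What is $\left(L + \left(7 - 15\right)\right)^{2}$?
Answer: $\left(8 - \sqrt{77}\right)^{2} \approx 0.60057$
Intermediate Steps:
$m{\left(R \right)} = -5 + R^{2}$ ($m{\left(R \right)} = \left(R^{2} + 0\right) - 5 = R^{2} - 5 = -5 + R^{2}$)
$L = \sqrt{77}$ ($L = \sqrt{\left(-5 + \left(-2\right)^{2}\right) + 78} = \sqrt{\left(-5 + 4\right) + 78} = \sqrt{-1 + 78} = \sqrt{77} \approx 8.775$)
$\left(L + \left(7 - 15\right)\right)^{2} = \left(\sqrt{77} + \left(7 - 15\right)\right)^{2} = \left(\sqrt{77} - 8\right)^{2} = \left(-8 + \sqrt{77}\right)^{2}$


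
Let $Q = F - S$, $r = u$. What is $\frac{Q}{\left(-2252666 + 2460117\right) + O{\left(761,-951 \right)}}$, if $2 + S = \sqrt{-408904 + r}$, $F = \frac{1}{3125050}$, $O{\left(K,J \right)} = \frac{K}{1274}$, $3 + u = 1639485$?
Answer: $\frac{3981314337}{412964943270875} - \frac{1274 \sqrt{1230578}}{264293335} \approx -0.0053377$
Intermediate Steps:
$u = 1639482$ ($u = -3 + 1639485 = 1639482$)
$r = 1639482$
$O{\left(K,J \right)} = \frac{K}{1274}$ ($O{\left(K,J \right)} = K \frac{1}{1274} = \frac{K}{1274}$)
$F = \frac{1}{3125050} \approx 3.1999 \cdot 10^{-7}$
$S = -2 + \sqrt{1230578}$ ($S = -2 + \sqrt{-408904 + 1639482} = -2 + \sqrt{1230578} \approx 1107.3$)
$Q = \frac{6250101}{3125050} - \sqrt{1230578}$ ($Q = \frac{1}{3125050} - \left(-2 + \sqrt{1230578}\right) = \frac{1}{3125050} + \left(2 - \sqrt{1230578}\right) = \frac{6250101}{3125050} - \sqrt{1230578} \approx -1107.3$)
$\frac{Q}{\left(-2252666 + 2460117\right) + O{\left(761,-951 \right)}} = \frac{\frac{6250101}{3125050} - \sqrt{1230578}}{\left(-2252666 + 2460117\right) + \frac{1}{1274} \cdot 761} = \frac{\frac{6250101}{3125050} - \sqrt{1230578}}{207451 + \frac{761}{1274}} = \frac{\frac{6250101}{3125050} - \sqrt{1230578}}{\frac{264293335}{1274}} = \left(\frac{6250101}{3125050} - \sqrt{1230578}\right) \frac{1274}{264293335} = \frac{3981314337}{412964943270875} - \frac{1274 \sqrt{1230578}}{264293335}$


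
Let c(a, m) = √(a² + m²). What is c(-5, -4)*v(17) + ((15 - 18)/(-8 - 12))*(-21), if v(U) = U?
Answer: -63/20 + 17*√41 ≈ 105.70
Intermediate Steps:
c(-5, -4)*v(17) + ((15 - 18)/(-8 - 12))*(-21) = √((-5)² + (-4)²)*17 + ((15 - 18)/(-8 - 12))*(-21) = √(25 + 16)*17 - 3/(-20)*(-21) = √41*17 - 3*(-1/20)*(-21) = 17*√41 + (3/20)*(-21) = 17*√41 - 63/20 = -63/20 + 17*√41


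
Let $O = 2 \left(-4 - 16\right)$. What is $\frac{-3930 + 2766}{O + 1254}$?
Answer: $- \frac{582}{607} \approx -0.95881$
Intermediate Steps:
$O = -40$ ($O = 2 \left(-20\right) = -40$)
$\frac{-3930 + 2766}{O + 1254} = \frac{-3930 + 2766}{-40 + 1254} = - \frac{1164}{1214} = \left(-1164\right) \frac{1}{1214} = - \frac{582}{607}$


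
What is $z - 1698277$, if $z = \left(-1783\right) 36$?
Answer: $-1762465$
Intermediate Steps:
$z = -64188$
$z - 1698277 = -64188 - 1698277 = -1762465$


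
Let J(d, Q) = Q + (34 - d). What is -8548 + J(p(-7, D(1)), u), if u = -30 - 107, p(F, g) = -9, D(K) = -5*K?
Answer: -8642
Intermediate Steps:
u = -137
J(d, Q) = 34 + Q - d
-8548 + J(p(-7, D(1)), u) = -8548 + (34 - 137 - 1*(-9)) = -8548 + (34 - 137 + 9) = -8548 - 94 = -8642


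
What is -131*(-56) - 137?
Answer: 7199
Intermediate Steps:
-131*(-56) - 137 = 7336 - 137 = 7199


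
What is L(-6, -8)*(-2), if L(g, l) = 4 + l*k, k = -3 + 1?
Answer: -40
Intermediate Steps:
k = -2
L(g, l) = 4 - 2*l (L(g, l) = 4 + l*(-2) = 4 - 2*l)
L(-6, -8)*(-2) = (4 - 2*(-8))*(-2) = (4 + 16)*(-2) = 20*(-2) = -40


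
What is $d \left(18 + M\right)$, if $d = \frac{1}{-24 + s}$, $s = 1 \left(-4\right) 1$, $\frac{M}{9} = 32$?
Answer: $- \frac{153}{14} \approx -10.929$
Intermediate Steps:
$M = 288$ ($M = 9 \cdot 32 = 288$)
$s = -4$ ($s = \left(-4\right) 1 = -4$)
$d = - \frac{1}{28}$ ($d = \frac{1}{-24 - 4} = \frac{1}{-28} = - \frac{1}{28} \approx -0.035714$)
$d \left(18 + M\right) = - \frac{18 + 288}{28} = \left(- \frac{1}{28}\right) 306 = - \frac{153}{14}$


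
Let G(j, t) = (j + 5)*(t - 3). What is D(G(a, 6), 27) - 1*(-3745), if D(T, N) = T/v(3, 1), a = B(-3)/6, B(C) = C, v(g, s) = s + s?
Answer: 15007/4 ≈ 3751.8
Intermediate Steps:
v(g, s) = 2*s
a = -½ (a = -3/6 = -3*⅙ = -½ ≈ -0.50000)
G(j, t) = (-3 + t)*(5 + j) (G(j, t) = (5 + j)*(-3 + t) = (-3 + t)*(5 + j))
D(T, N) = T/2 (D(T, N) = T/((2*1)) = T/2)
D(G(a, 6), 27) - 1*(-3745) = (-15 - 3*(-½) + 5*6 - ½*6)/2 - 1*(-3745) = (-15 + 3/2 + 30 - 3)/2 + 3745 = (½)*(27/2) + 3745 = 27/4 + 3745 = 15007/4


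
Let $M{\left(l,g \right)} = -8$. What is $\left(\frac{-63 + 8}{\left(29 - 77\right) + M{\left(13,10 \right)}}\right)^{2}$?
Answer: $\frac{3025}{3136} \approx 0.9646$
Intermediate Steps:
$\left(\frac{-63 + 8}{\left(29 - 77\right) + M{\left(13,10 \right)}}\right)^{2} = \left(\frac{-63 + 8}{\left(29 - 77\right) - 8}\right)^{2} = \left(- \frac{55}{-48 - 8}\right)^{2} = \left(- \frac{55}{-56}\right)^{2} = \left(\left(-55\right) \left(- \frac{1}{56}\right)\right)^{2} = \left(\frac{55}{56}\right)^{2} = \frac{3025}{3136}$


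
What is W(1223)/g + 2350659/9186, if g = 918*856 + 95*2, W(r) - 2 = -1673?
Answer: 153966493573/601681469 ≈ 255.89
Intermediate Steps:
W(r) = -1671 (W(r) = 2 - 1673 = -1671)
g = 785998 (g = 785808 + 190 = 785998)
W(1223)/g + 2350659/9186 = -1671/785998 + 2350659/9186 = -1671*1/785998 + 2350659*(1/9186) = -1671/785998 + 783553/3062 = 153966493573/601681469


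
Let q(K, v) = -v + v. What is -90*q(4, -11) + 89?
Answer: 89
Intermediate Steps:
q(K, v) = 0
-90*q(4, -11) + 89 = -90*0 + 89 = 0 + 89 = 89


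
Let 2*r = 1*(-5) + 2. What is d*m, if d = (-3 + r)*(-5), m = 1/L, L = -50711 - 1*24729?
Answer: -9/30176 ≈ -0.00029825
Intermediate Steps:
L = -75440 (L = -50711 - 24729 = -75440)
m = -1/75440 (m = 1/(-75440) = -1/75440 ≈ -1.3256e-5)
r = -3/2 (r = (1*(-5) + 2)/2 = (-5 + 2)/2 = (½)*(-3) = -3/2 ≈ -1.5000)
d = 45/2 (d = (-3 - 3/2)*(-5) = -9/2*(-5) = 45/2 ≈ 22.500)
d*m = (45/2)*(-1/75440) = -9/30176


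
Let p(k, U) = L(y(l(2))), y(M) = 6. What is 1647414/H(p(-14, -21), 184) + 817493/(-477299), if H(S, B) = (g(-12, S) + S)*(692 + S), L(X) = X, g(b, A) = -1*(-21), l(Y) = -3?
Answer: 42827921206/499732053 ≈ 85.702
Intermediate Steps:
g(b, A) = 21
p(k, U) = 6
H(S, B) = (21 + S)*(692 + S)
1647414/H(p(-14, -21), 184) + 817493/(-477299) = 1647414/(14532 + 6² + 713*6) + 817493/(-477299) = 1647414/(14532 + 36 + 4278) + 817493*(-1/477299) = 1647414/18846 - 817493/477299 = 1647414*(1/18846) - 817493/477299 = 91523/1047 - 817493/477299 = 42827921206/499732053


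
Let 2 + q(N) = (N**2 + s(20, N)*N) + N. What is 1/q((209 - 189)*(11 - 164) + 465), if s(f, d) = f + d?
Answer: 1/13413553 ≈ 7.4552e-8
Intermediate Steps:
s(f, d) = d + f
q(N) = -2 + N + N**2 + N*(20 + N) (q(N) = -2 + ((N**2 + (N + 20)*N) + N) = -2 + ((N**2 + (20 + N)*N) + N) = -2 + ((N**2 + N*(20 + N)) + N) = -2 + (N + N**2 + N*(20 + N)) = -2 + N + N**2 + N*(20 + N))
1/q((209 - 189)*(11 - 164) + 465) = 1/(-2 + 2*((209 - 189)*(11 - 164) + 465)**2 + 21*((209 - 189)*(11 - 164) + 465)) = 1/(-2 + 2*(20*(-153) + 465)**2 + 21*(20*(-153) + 465)) = 1/(-2 + 2*(-3060 + 465)**2 + 21*(-3060 + 465)) = 1/(-2 + 2*(-2595)**2 + 21*(-2595)) = 1/(-2 + 2*6734025 - 54495) = 1/(-2 + 13468050 - 54495) = 1/13413553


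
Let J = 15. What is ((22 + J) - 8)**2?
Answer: 841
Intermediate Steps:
((22 + J) - 8)**2 = ((22 + 15) - 8)**2 = (37 - 8)**2 = 29**2 = 841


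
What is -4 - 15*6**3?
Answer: -3244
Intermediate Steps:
-4 - 15*6**3 = -4 - 15*216 = -4 - 3240 = -3244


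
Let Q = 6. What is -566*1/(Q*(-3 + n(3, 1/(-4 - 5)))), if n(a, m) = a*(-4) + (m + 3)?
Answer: 849/109 ≈ 7.7890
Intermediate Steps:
n(a, m) = 3 + m - 4*a (n(a, m) = -4*a + (3 + m) = 3 + m - 4*a)
-566*1/(Q*(-3 + n(3, 1/(-4 - 5)))) = -566*1/(6*(-3 + (3 + 1/(-4 - 5) - 4*3))) = -566*1/(6*(-3 + (3 + 1/(-9) - 12))) = -566*1/(6*(-3 + (3 - ⅑ - 12))) = -566*1/(6*(-3 - 82/9)) = -566/((-109/9*6)) = -566/(-218/3) = -566*(-3/218) = 849/109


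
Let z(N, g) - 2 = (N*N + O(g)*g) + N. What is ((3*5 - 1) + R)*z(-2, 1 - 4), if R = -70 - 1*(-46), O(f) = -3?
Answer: -130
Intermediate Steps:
z(N, g) = 2 + N + N² - 3*g (z(N, g) = 2 + ((N*N - 3*g) + N) = 2 + ((N² - 3*g) + N) = 2 + (N + N² - 3*g) = 2 + N + N² - 3*g)
R = -24 (R = -70 + 46 = -24)
((3*5 - 1) + R)*z(-2, 1 - 4) = ((3*5 - 1) - 24)*(2 - 2 + (-2)² - 3*(1 - 4)) = ((15 - 1) - 24)*(2 - 2 + 4 - 3*(-3)) = (14 - 24)*(2 - 2 + 4 + 9) = -10*13 = -130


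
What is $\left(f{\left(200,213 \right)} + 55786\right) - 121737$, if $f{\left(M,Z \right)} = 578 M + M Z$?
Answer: $92249$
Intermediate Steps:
$\left(f{\left(200,213 \right)} + 55786\right) - 121737 = \left(200 \left(578 + 213\right) + 55786\right) - 121737 = \left(200 \cdot 791 + 55786\right) - 121737 = \left(158200 + 55786\right) - 121737 = 213986 - 121737 = 92249$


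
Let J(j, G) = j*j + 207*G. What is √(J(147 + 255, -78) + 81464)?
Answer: √226922 ≈ 476.36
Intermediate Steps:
J(j, G) = j² + 207*G
√(J(147 + 255, -78) + 81464) = √(((147 + 255)² + 207*(-78)) + 81464) = √((402² - 16146) + 81464) = √((161604 - 16146) + 81464) = √(145458 + 81464) = √226922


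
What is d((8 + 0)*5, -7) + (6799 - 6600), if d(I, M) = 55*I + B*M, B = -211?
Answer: 3876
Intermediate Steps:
d(I, M) = -211*M + 55*I (d(I, M) = 55*I - 211*M = -211*M + 55*I)
d((8 + 0)*5, -7) + (6799 - 6600) = (-211*(-7) + 55*((8 + 0)*5)) + (6799 - 6600) = (1477 + 55*(8*5)) + 199 = (1477 + 55*40) + 199 = (1477 + 2200) + 199 = 3677 + 199 = 3876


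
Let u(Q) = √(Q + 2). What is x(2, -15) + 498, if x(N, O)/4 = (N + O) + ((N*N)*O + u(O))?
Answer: 206 + 4*I*√13 ≈ 206.0 + 14.422*I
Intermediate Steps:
u(Q) = √(2 + Q)
x(N, O) = 4*N + 4*O + 4*√(2 + O) + 4*O*N² (x(N, O) = 4*((N + O) + ((N*N)*O + √(2 + O))) = 4*((N + O) + (N²*O + √(2 + O))) = 4*((N + O) + (O*N² + √(2 + O))) = 4*((N + O) + (√(2 + O) + O*N²)) = 4*(N + O + √(2 + O) + O*N²) = 4*N + 4*O + 4*√(2 + O) + 4*O*N²)
x(2, -15) + 498 = (4*2 + 4*(-15) + 4*√(2 - 15) + 4*(-15)*2²) + 498 = (8 - 60 + 4*√(-13) + 4*(-15)*4) + 498 = (8 - 60 + 4*(I*√13) - 240) + 498 = (8 - 60 + 4*I*√13 - 240) + 498 = (-292 + 4*I*√13) + 498 = 206 + 4*I*√13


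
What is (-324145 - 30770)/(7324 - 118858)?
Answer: 118305/37178 ≈ 3.1821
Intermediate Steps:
(-324145 - 30770)/(7324 - 118858) = -354915/(-111534) = -354915*(-1/111534) = 118305/37178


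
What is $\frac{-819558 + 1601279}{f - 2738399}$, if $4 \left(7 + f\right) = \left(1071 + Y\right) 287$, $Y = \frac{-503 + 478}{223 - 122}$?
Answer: $- \frac{157907642}{537639061} \approx -0.29371$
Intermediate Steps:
$Y = - \frac{25}{101} \approx -0.24752$
$f = \frac{15517537}{202}$ ($f = -7 + \frac{\left(1071 - \frac{25}{101}\right) 287}{4} = -7 + \frac{\frac{108146}{101} \cdot 287}{4} = -7 + \frac{1}{4} \cdot \frac{31037902}{101} = -7 + \frac{15518951}{202} = \frac{15517537}{202} \approx 76820.0$)
$\frac{-819558 + 1601279}{f - 2738399} = \frac{-819558 + 1601279}{\frac{15517537}{202} - 2738399} = \frac{781721}{- \frac{537639061}{202}} = 781721 \left(- \frac{202}{537639061}\right) = - \frac{157907642}{537639061}$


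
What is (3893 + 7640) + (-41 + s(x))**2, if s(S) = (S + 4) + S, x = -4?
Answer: 13558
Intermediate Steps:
s(S) = 4 + 2*S (s(S) = (4 + S) + S = 4 + 2*S)
(3893 + 7640) + (-41 + s(x))**2 = (3893 + 7640) + (-41 + (4 + 2*(-4)))**2 = 11533 + (-41 + (4 - 8))**2 = 11533 + (-41 - 4)**2 = 11533 + (-45)**2 = 11533 + 2025 = 13558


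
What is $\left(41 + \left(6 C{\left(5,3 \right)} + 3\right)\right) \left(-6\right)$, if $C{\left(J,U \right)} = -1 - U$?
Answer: $-120$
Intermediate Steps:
$\left(41 + \left(6 C{\left(5,3 \right)} + 3\right)\right) \left(-6\right) = \left(41 + \left(6 \left(-1 - 3\right) + 3\right)\right) \left(-6\right) = \left(41 + \left(6 \left(-4\right) + 3\right)\right) \left(-6\right) = \left(41 + \left(-24 + 3\right)\right) \left(-6\right) = \left(41 - 21\right) \left(-6\right) = 20 \left(-6\right) = -120$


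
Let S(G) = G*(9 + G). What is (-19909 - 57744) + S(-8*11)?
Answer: -70701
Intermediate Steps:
(-19909 - 57744) + S(-8*11) = (-19909 - 57744) + (-8*11)*(9 - 8*11) = -77653 - 88*(9 - 88) = -77653 - 88*(-79) = -77653 + 6952 = -70701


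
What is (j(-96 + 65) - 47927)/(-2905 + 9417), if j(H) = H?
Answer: -23979/3256 ≈ -7.3646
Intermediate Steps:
(j(-96 + 65) - 47927)/(-2905 + 9417) = ((-96 + 65) - 47927)/(-2905 + 9417) = (-31 - 47927)/6512 = -47958*1/6512 = -23979/3256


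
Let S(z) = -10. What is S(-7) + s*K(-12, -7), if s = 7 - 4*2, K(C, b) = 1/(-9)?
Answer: -89/9 ≈ -9.8889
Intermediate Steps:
K(C, b) = -⅑
s = -1 (s = 7 - 8 = -1)
S(-7) + s*K(-12, -7) = -10 - 1*(-⅑) = -10 + ⅑ = -89/9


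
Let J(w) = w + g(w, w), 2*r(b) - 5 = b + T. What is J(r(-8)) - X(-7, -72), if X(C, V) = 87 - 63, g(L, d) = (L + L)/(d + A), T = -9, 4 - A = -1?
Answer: -18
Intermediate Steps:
A = 5 (A = 4 - 1*(-1) = 4 + 1 = 5)
g(L, d) = 2*L/(5 + d) (g(L, d) = (L + L)/(d + 5) = (2*L)/(5 + d) = 2*L/(5 + d))
X(C, V) = 24
r(b) = -2 + b/2 (r(b) = 5/2 + (b - 9)/2 = 5/2 + (-9 + b)/2 = 5/2 + (-9/2 + b/2) = -2 + b/2)
J(w) = w + 2*w/(5 + w)
J(r(-8)) - X(-7, -72) = (-2 + (½)*(-8))*(7 + (-2 + (½)*(-8)))/(5 + (-2 + (½)*(-8))) - 1*24 = (-2 - 4)*(7 + (-2 - 4))/(5 + (-2 - 4)) - 24 = -6*(7 - 6)/(5 - 6) - 24 = -6*1/(-1) - 24 = -6*(-1)*1 - 24 = 6 - 24 = -18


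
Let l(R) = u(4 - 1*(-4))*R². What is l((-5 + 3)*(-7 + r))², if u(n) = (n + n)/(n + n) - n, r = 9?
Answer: 12544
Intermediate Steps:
u(n) = 1 - n (u(n) = (2*n)/((2*n)) - n = (2*n)*(1/(2*n)) - n = 1 - n)
l(R) = -7*R² (l(R) = (1 - (4 - 1*(-4)))*R² = (1 - (4 + 4))*R² = (1 - 1*8)*R² = (1 - 8)*R² = -7*R²)
l((-5 + 3)*(-7 + r))² = (-7*(-7 + 9)²*(-5 + 3)²)² = (-7*(-2*2)²)² = (-7*(-4)²)² = (-7*16)² = (-112)² = 12544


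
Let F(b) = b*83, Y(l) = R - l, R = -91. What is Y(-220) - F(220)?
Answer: -18131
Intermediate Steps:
Y(l) = -91 - l
F(b) = 83*b
Y(-220) - F(220) = (-91 - 1*(-220)) - 83*220 = (-91 + 220) - 1*18260 = 129 - 18260 = -18131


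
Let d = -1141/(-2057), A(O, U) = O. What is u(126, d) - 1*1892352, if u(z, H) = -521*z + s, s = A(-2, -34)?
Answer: -1958000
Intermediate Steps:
d = 1141/2057 (d = -1141*(-1/2057) = 1141/2057 ≈ 0.55469)
s = -2
u(z, H) = -2 - 521*z (u(z, H) = -521*z - 2 = -2 - 521*z)
u(126, d) - 1*1892352 = (-2 - 521*126) - 1*1892352 = (-2 - 65646) - 1892352 = -65648 - 1892352 = -1958000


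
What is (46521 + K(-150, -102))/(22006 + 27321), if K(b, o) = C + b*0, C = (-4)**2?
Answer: 46537/49327 ≈ 0.94344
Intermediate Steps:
C = 16
K(b, o) = 16 (K(b, o) = 16 + b*0 = 16 + 0 = 16)
(46521 + K(-150, -102))/(22006 + 27321) = (46521 + 16)/(22006 + 27321) = 46537/49327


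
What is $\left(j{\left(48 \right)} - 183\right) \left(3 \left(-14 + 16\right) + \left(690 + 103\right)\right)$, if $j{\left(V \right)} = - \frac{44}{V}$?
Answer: $- \frac{1763393}{12} \approx -1.4695 \cdot 10^{5}$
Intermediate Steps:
$\left(j{\left(48 \right)} - 183\right) \left(3 \left(-14 + 16\right) + \left(690 + 103\right)\right) = \left(- \frac{44}{48} - 183\right) \left(3 \left(-14 + 16\right) + \left(690 + 103\right)\right) = \left(\left(-44\right) \frac{1}{48} - 183\right) \left(3 \cdot 2 + 793\right) = \left(- \frac{11}{12} - 183\right) \left(6 + 793\right) = \left(- \frac{2207}{12}\right) 799 = - \frac{1763393}{12}$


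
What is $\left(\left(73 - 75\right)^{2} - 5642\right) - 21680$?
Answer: $-27318$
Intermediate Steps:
$\left(\left(73 - 75\right)^{2} - 5642\right) - 21680 = \left(\left(-2\right)^{2} - 5642\right) - 21680 = \left(4 - 5642\right) - 21680 = -5638 - 21680 = -27318$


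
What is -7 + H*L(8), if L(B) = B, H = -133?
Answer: -1071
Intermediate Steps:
-7 + H*L(8) = -7 - 133*8 = -7 - 1064 = -1071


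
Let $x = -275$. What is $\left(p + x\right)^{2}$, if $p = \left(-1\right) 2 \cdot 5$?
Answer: $81225$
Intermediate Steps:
$p = -10$ ($p = \left(-2\right) 5 = -10$)
$\left(p + x\right)^{2} = \left(-10 - 275\right)^{2} = \left(-285\right)^{2} = 81225$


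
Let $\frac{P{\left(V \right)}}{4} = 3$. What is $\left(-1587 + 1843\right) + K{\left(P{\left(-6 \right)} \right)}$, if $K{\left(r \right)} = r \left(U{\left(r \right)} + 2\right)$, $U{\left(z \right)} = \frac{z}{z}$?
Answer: $292$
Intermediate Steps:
$U{\left(z \right)} = 1$
$P{\left(V \right)} = 12$ ($P{\left(V \right)} = 4 \cdot 3 = 12$)
$K{\left(r \right)} = 3 r$ ($K{\left(r \right)} = r \left(1 + 2\right) = r 3 = 3 r$)
$\left(-1587 + 1843\right) + K{\left(P{\left(-6 \right)} \right)} = \left(-1587 + 1843\right) + 3 \cdot 12 = 256 + 36 = 292$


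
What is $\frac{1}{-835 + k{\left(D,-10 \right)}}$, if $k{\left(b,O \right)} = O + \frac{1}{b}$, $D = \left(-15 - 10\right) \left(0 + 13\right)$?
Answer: $- \frac{325}{274626} \approx -0.0011834$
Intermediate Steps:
$D = -325$ ($D = \left(-25\right) 13 = -325$)
$\frac{1}{-835 + k{\left(D,-10 \right)}} = \frac{1}{-835 - \left(10 - \frac{1}{-325}\right)} = \frac{1}{-835 - \frac{3251}{325}} = \frac{1}{- \frac{274626}{325}} = - \frac{325}{274626}$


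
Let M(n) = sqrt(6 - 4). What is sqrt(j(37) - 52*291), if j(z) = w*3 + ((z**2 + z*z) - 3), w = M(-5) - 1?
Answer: sqrt(-12400 + 3*sqrt(2)) ≈ 111.34*I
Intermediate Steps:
M(n) = sqrt(2)
w = -1 + sqrt(2) (w = sqrt(2) - 1 = -1 + sqrt(2) ≈ 0.41421)
j(z) = -6 + 2*z**2 + 3*sqrt(2) (j(z) = (-1 + sqrt(2))*3 + ((z**2 + z*z) - 3) = (-3 + 3*sqrt(2)) + ((z**2 + z**2) - 3) = (-3 + 3*sqrt(2)) + (2*z**2 - 3) = (-3 + 3*sqrt(2)) + (-3 + 2*z**2) = -6 + 2*z**2 + 3*sqrt(2))
sqrt(j(37) - 52*291) = sqrt((-6 + 2*37**2 + 3*sqrt(2)) - 52*291) = sqrt((-6 + 2*1369 + 3*sqrt(2)) - 15132) = sqrt((-6 + 2738 + 3*sqrt(2)) - 15132) = sqrt((2732 + 3*sqrt(2)) - 15132) = sqrt(-12400 + 3*sqrt(2))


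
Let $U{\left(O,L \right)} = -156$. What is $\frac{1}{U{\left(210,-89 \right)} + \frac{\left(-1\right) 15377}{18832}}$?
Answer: $- \frac{18832}{2953169} \approx -0.0063769$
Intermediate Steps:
$\frac{1}{U{\left(210,-89 \right)} + \frac{\left(-1\right) 15377}{18832}} = \frac{1}{-156 + \frac{\left(-1\right) 15377}{18832}} = \frac{1}{-156 - \frac{15377}{18832}} = \frac{1}{- \frac{2953169}{18832}} = - \frac{18832}{2953169}$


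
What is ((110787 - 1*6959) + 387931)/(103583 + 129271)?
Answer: 491759/232854 ≈ 2.1119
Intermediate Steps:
((110787 - 1*6959) + 387931)/(103583 + 129271) = ((110787 - 6959) + 387931)/232854 = (103828 + 387931)*(1/232854) = 491759*(1/232854) = 491759/232854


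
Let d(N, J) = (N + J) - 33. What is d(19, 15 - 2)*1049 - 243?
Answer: -1292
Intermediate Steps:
d(N, J) = -33 + J + N (d(N, J) = (J + N) - 33 = -33 + J + N)
d(19, 15 - 2)*1049 - 243 = (-33 + (15 - 2) + 19)*1049 - 243 = (-33 + 13 + 19)*1049 - 243 = -1*1049 - 243 = -1049 - 243 = -1292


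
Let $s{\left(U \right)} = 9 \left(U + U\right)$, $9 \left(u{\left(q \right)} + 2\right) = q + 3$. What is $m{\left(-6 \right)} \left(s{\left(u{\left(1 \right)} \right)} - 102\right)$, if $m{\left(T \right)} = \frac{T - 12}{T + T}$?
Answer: $-195$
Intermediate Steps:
$u{\left(q \right)} = - \frac{5}{3} + \frac{q}{9}$ ($u{\left(q \right)} = -2 + \frac{q + 3}{9} = -2 + \frac{3 + q}{9} = -2 + \left(\frac{1}{3} + \frac{q}{9}\right) = - \frac{5}{3} + \frac{q}{9}$)
$s{\left(U \right)} = 18 U$ ($s{\left(U \right)} = 9 \cdot 2 U = 18 U$)
$m{\left(T \right)} = \frac{-12 + T}{2 T}$
$m{\left(-6 \right)} \left(s{\left(u{\left(1 \right)} \right)} - 102\right) = \frac{-12 - 6}{2 \left(-6\right)} \left(18 \left(- \frac{5}{3} + \frac{1}{9} \cdot 1\right) - 102\right) = \frac{1}{2} \left(- \frac{1}{6}\right) \left(-18\right) \left(18 \left(- \frac{5}{3} + \frac{1}{9}\right) - 102\right) = \frac{3 \left(18 \left(- \frac{14}{9}\right) - 102\right)}{2} = \frac{3 \left(-28 - 102\right)}{2} = \frac{3}{2} \left(-130\right) = -195$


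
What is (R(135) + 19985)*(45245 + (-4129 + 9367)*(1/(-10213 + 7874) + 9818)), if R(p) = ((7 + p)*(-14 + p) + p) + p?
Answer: 4507146627275841/2339 ≈ 1.9270e+12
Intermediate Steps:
R(p) = 2*p + (-14 + p)*(7 + p) (R(p) = ((-14 + p)*(7 + p) + p) + p = (p + (-14 + p)*(7 + p)) + p = 2*p + (-14 + p)*(7 + p))
(R(135) + 19985)*(45245 + (-4129 + 9367)*(1/(-10213 + 7874) + 9818)) = ((-98 + 135² - 5*135) + 19985)*(45245 + (-4129 + 9367)*(1/(-10213 + 7874) + 9818)) = ((-98 + 18225 - 675) + 19985)*(45245 + 5238*(1/(-2339) + 9818)) = (17452 + 19985)*(45245 + 5238*(-1/2339 + 9818)) = 37437*(45245 + 5238*(22964301/2339)) = 37437*(45245 + 120287008638/2339) = 37437*(120392836693/2339) = 4507146627275841/2339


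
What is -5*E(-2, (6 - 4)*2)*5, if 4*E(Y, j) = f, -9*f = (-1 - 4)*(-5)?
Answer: 625/36 ≈ 17.361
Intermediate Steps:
f = -25/9 (f = -(-1 - 4)*(-5)/9 = -(-5)*(-5)/9 = -⅑*25 = -25/9 ≈ -2.7778)
E(Y, j) = -25/36 (E(Y, j) = (¼)*(-25/9) = -25/36)
-5*E(-2, (6 - 4)*2)*5 = -5*(-25/36)*5 = (125/36)*5 = 625/36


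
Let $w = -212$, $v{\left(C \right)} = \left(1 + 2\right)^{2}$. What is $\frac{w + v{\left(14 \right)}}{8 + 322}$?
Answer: $- \frac{203}{330} \approx -0.61515$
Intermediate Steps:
$v{\left(C \right)} = 9$ ($v{\left(C \right)} = 3^{2} = 9$)
$\frac{w + v{\left(14 \right)}}{8 + 322} = \frac{-212 + 9}{8 + 322} = - \frac{203}{330}$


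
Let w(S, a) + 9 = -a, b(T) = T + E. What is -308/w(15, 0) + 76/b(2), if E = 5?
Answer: 2840/63 ≈ 45.079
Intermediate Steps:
b(T) = 5 + T (b(T) = T + 5 = 5 + T)
w(S, a) = -9 - a
-308/w(15, 0) + 76/b(2) = -308/(-9 - 1*0) + 76/(5 + 2) = -308/(-9 + 0) + 76/7 = -308/(-9) + 76*(⅐) = -308*(-⅑) + 76/7 = 308/9 + 76/7 = 2840/63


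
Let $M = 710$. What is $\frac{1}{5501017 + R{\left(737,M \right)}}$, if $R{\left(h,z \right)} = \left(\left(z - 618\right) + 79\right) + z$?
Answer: $\frac{1}{5501898} \approx 1.8176 \cdot 10^{-7}$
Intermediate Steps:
$R{\left(h,z \right)} = -539 + 2 z$ ($R{\left(h,z \right)} = \left(\left(-618 + z\right) + 79\right) + z = \left(-539 + z\right) + z = -539 + 2 z$)
$\frac{1}{5501017 + R{\left(737,M \right)}} = \frac{1}{5501017 + \left(-539 + 2 \cdot 710\right)} = \frac{1}{5501017 + \left(-539 + 1420\right)} = \frac{1}{5501017 + 881} = \frac{1}{5501898}$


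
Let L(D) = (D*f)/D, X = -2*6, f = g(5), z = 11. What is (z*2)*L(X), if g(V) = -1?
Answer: -22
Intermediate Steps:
f = -1
X = -12
L(D) = -1 (L(D) = (D*(-1))/D = (-D)/D = -1)
(z*2)*L(X) = (11*2)*(-1) = 22*(-1) = -22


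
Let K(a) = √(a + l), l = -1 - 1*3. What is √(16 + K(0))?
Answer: √(16 + 2*I) ≈ 4.0078 + 0.24952*I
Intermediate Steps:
l = -4 (l = -1 - 3 = -4)
K(a) = √(-4 + a) (K(a) = √(a - 4) = √(-4 + a))
√(16 + K(0)) = √(16 + √(-4 + 0)) = √(16 + √(-4)) = √(16 + 2*I)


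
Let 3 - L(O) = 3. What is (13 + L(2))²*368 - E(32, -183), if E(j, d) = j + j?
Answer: 62128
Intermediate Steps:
E(j, d) = 2*j
L(O) = 0 (L(O) = 3 - 1*3 = 3 - 3 = 0)
(13 + L(2))²*368 - E(32, -183) = (13 + 0)²*368 - 2*32 = 13²*368 - 1*64 = 169*368 - 64 = 62192 - 64 = 62128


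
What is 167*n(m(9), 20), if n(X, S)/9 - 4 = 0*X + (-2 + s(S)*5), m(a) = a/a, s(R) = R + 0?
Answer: 153306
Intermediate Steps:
s(R) = R
m(a) = 1
n(X, S) = 18 + 45*S (n(X, S) = 36 + 9*(0*X + (-2 + S*5)) = 36 + 9*(0 + (-2 + 5*S)) = 36 + 9*(-2 + 5*S) = 36 + (-18 + 45*S) = 18 + 45*S)
167*n(m(9), 20) = 167*(18 + 45*20) = 167*(18 + 900) = 167*918 = 153306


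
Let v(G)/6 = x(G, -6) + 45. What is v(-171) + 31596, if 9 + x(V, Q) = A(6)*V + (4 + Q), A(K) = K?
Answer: 25644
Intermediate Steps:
x(V, Q) = -5 + Q + 6*V (x(V, Q) = -9 + (6*V + (4 + Q)) = -9 + (4 + Q + 6*V) = -5 + Q + 6*V)
v(G) = 204 + 36*G (v(G) = 6*((-5 - 6 + 6*G) + 45) = 6*((-11 + 6*G) + 45) = 6*(34 + 6*G) = 204 + 36*G)
v(-171) + 31596 = (204 + 36*(-171)) + 31596 = (204 - 6156) + 31596 = -5952 + 31596 = 25644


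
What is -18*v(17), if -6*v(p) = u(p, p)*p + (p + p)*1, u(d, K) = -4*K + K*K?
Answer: 11373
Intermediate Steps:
u(d, K) = K² - 4*K (u(d, K) = -4*K + K² = K² - 4*K)
v(p) = -p/3 - p²*(-4 + p)/6 (v(p) = -((p*(-4 + p))*p + (p + p)*1)/6 = -(p²*(-4 + p) + (2*p)*1)/6 = -(p²*(-4 + p) + 2*p)/6 = -(2*p + p²*(-4 + p))/6 = -p/3 - p²*(-4 + p)/6)
-18*v(17) = -(-3)*17*(2 + 17*(-4 + 17)) = -(-3)*17*(2 + 17*13) = -(-3)*17*(2 + 221) = -(-3)*17*223 = -18*(-3791/6) = 11373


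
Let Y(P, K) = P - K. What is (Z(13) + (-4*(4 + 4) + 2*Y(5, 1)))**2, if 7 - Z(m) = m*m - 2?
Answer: 33856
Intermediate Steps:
Z(m) = 9 - m**2 (Z(m) = 7 - (m*m - 2) = 7 - (m**2 - 2) = 7 - (-2 + m**2) = 7 + (2 - m**2) = 9 - m**2)
(Z(13) + (-4*(4 + 4) + 2*Y(5, 1)))**2 = ((9 - 1*13**2) + (-4*(4 + 4) + 2*(5 - 1*1)))**2 = ((9 - 1*169) + (-4*8 + 2*(5 - 1)))**2 = ((9 - 169) + (-32 + 2*4))**2 = (-160 + (-32 + 8))**2 = (-160 - 24)**2 = (-184)**2 = 33856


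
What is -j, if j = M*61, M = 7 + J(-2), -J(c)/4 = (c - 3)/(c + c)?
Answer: -122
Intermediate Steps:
J(c) = -2*(-3 + c)/c (J(c) = -4*(c - 3)/(c + c) = -4*(-3 + c)/(2*c) = -4*(-3 + c)*1/(2*c) = -2*(-3 + c)/c)
M = 2 (M = 7 + (-2 + 6/(-2)) = 7 + (-2 + 6*(-½)) = 7 + (-2 - 3) = 7 - 5 = 2)
j = 122 (j = 2*61 = 122)
-j = -1*122 = -122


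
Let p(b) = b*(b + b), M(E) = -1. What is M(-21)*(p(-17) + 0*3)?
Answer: -578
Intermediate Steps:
p(b) = 2*b² (p(b) = b*(2*b) = 2*b²)
M(-21)*(p(-17) + 0*3) = -(2*(-17)² + 0*3) = -(2*289 + 0) = -(578 + 0) = -1*578 = -578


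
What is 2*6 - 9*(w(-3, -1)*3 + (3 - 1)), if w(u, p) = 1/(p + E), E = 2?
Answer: -33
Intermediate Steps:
w(u, p) = 1/(2 + p) (w(u, p) = 1/(p + 2) = 1/(2 + p))
2*6 - 9*(w(-3, -1)*3 + (3 - 1)) = 2*6 - 9*(3/(2 - 1) + (3 - 1)) = 12 - 9*(3/1 + 2) = 12 - 9*(1*3 + 2) = 12 - 9*(3 + 2) = 12 - 9*5 = 12 - 45 = -33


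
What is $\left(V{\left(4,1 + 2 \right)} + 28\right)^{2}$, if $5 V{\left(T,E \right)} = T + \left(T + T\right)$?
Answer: $\frac{23104}{25} \approx 924.16$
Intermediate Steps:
$V{\left(T,E \right)} = \frac{3 T}{5}$ ($V{\left(T,E \right)} = \frac{T + \left(T + T\right)}{5} = \frac{T + 2 T}{5} = \frac{3 T}{5}$)
$\left(V{\left(4,1 + 2 \right)} + 28\right)^{2} = \left(\frac{3}{5} \cdot 4 + 28\right)^{2} = \left(\frac{12}{5} + 28\right)^{2} = \left(\frac{152}{5}\right)^{2} = \frac{23104}{25}$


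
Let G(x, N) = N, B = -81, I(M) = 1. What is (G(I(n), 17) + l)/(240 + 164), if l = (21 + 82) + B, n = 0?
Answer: 39/404 ≈ 0.096535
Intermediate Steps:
l = 22 (l = (21 + 82) - 81 = 103 - 81 = 22)
(G(I(n), 17) + l)/(240 + 164) = (17 + 22)/(240 + 164) = 39/404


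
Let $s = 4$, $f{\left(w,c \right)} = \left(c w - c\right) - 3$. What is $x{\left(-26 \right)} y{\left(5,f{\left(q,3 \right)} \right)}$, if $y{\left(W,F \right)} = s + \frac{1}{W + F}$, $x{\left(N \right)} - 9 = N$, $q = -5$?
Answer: $- \frac{1071}{16} \approx -66.938$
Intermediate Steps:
$x{\left(N \right)} = 9 + N$
$f{\left(w,c \right)} = -3 - c + c w$ ($f{\left(w,c \right)} = \left(- c + c w\right) - 3 = -3 - c + c w$)
$y{\left(W,F \right)} = 4 + \frac{1}{F + W}$ ($y{\left(W,F \right)} = 4 + \frac{1}{W + F} = 4 + \frac{1}{F + W}$)
$x{\left(-26 \right)} y{\left(5,f{\left(q,3 \right)} \right)} = \left(9 - 26\right) \frac{1 + 4 \left(-3 - 3 + 3 \left(-5\right)\right) + 4 \cdot 5}{\left(-3 - 3 + 3 \left(-5\right)\right) + 5} = - 17 \frac{1 + 4 \left(-3 - 3 - 15\right) + 20}{\left(-3 - 3 - 15\right) + 5} = - 17 \frac{1 + 4 \left(-21\right) + 20}{-21 + 5} = - 17 \frac{1 - 84 + 20}{-16} = - 17 \left(\left(- \frac{1}{16}\right) \left(-63\right)\right) = \left(-17\right) \frac{63}{16} = - \frac{1071}{16}$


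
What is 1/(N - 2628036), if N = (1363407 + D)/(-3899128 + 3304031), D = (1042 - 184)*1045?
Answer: -595097/1563938599509 ≈ -3.8051e-7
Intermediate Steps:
D = 896610 (D = 858*1045 = 896610)
N = -2260017/595097 (N = (1363407 + 896610)/(-3899128 + 3304031) = 2260017/(-595097) = 2260017*(-1/595097) = -2260017/595097 ≈ -3.7977)
1/(N - 2628036) = 1/(-2260017/595097 - 2628036) = 1/(-1563938599509/595097) = -595097/1563938599509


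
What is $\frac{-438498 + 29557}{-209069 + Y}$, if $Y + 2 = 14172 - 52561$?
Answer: $\frac{408941}{247460} \approx 1.6526$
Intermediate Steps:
$Y = -38391$ ($Y = -2 + \left(14172 - 52561\right) = -2 - 38389 = -38391$)
$\frac{-438498 + 29557}{-209069 + Y} = \frac{-438498 + 29557}{-209069 - 38391} = - \frac{408941}{-247460} = \left(-408941\right) \left(- \frac{1}{247460}\right) = \frac{408941}{247460}$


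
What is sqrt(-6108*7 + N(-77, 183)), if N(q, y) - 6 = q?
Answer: I*sqrt(42827) ≈ 206.95*I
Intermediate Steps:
N(q, y) = 6 + q
sqrt(-6108*7 + N(-77, 183)) = sqrt(-6108*7 + (6 - 77)) = sqrt(-42756 - 71) = sqrt(-42827) = I*sqrt(42827)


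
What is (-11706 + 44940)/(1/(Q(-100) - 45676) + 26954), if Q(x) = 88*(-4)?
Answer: 509898184/413546237 ≈ 1.2330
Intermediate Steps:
Q(x) = -352
(-11706 + 44940)/(1/(Q(-100) - 45676) + 26954) = (-11706 + 44940)/(1/(-352 - 45676) + 26954) = 33234/(1/(-46028) + 26954) = 33234/(-1/46028 + 26954) = 33234/(1240638711/46028) = 33234*(46028/1240638711) = 509898184/413546237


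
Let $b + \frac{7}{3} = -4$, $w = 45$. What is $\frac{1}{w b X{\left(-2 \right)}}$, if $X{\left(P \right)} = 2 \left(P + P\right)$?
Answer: $\frac{1}{2280} \approx 0.0004386$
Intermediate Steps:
$X{\left(P \right)} = 4 P$ ($X{\left(P \right)} = 2 \cdot 2 P = 4 P$)
$b = - \frac{19}{3}$ ($b = - \frac{7}{3} - 4 = - \frac{19}{3} \approx -6.3333$)
$\frac{1}{w b X{\left(-2 \right)}} = \frac{1}{45 \left(- \frac{19}{3}\right) 4 \left(-2\right)} = \frac{1}{\left(-285\right) \left(-8\right)} = \frac{1}{2280}$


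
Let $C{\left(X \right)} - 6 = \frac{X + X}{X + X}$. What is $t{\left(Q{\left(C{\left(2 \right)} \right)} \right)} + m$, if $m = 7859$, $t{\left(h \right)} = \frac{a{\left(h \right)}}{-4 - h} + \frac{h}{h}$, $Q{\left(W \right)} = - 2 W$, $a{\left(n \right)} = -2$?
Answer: $\frac{39299}{5} \approx 7859.8$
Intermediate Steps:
$C{\left(X \right)} = 7$ ($C{\left(X \right)} = 6 + \frac{X + X}{X + X} = 6 + \frac{2 X}{2 X} = 6 + 2 X \frac{1}{2 X} = 6 + 1 = 7$)
$t{\left(h \right)} = 1 - \frac{2}{-4 - h}$ ($t{\left(h \right)} = - \frac{2}{-4 - h} + \frac{h}{h} = - \frac{2}{-4 - h} + 1 = 1 - \frac{2}{-4 - h}$)
$t{\left(Q{\left(C{\left(2 \right)} \right)} \right)} + m = \frac{6 - 14}{4 - 14} + 7859 = \frac{1}{-10} \left(-8\right) + 7859 = \left(- \frac{1}{10}\right) \left(-8\right) + 7859 = \frac{4}{5} + 7859 = \frac{39299}{5}$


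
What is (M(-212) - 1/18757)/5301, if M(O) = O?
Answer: -1325495/33143619 ≈ -0.039992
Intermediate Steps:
(M(-212) - 1/18757)/5301 = (-212 - 1/18757)/5301 = (-212 - 1*1/18757)*(1/5301) = (-212 - 1/18757)*(1/5301) = -3976485/18757*1/5301 = -1325495/33143619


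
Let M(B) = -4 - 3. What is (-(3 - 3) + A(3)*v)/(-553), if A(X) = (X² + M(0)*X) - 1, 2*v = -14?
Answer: -13/79 ≈ -0.16456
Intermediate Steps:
M(B) = -7
v = -7 (v = (½)*(-14) = -7)
A(X) = -1 + X² - 7*X (A(X) = (X² - 7*X) - 1 = -1 + X² - 7*X)
(-(3 - 3) + A(3)*v)/(-553) = (-(3 - 3) + (-1 + 3² - 7*3)*(-7))/(-553) = (-1*0 + (-1 + 9 - 21)*(-7))*(-1/553) = (0 - 13*(-7))*(-1/553) = (0 + 91)*(-1/553) = 91*(-1/553) = -13/79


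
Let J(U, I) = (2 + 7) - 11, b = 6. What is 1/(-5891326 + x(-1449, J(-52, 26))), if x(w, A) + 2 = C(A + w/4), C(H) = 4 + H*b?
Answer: -2/11787019 ≈ -1.6968e-7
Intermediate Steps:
J(U, I) = -2 (J(U, I) = 9 - 11 = -2)
C(H) = 4 + 6*H (C(H) = 4 + H*6 = 4 + 6*H)
x(w, A) = 2 + 6*A + 3*w/2 (x(w, A) = -2 + (4 + 6*(A + w/4)) = -2 + (4 + (6*A + 3*w/2)) = -2 + (4 + 6*A + 3*w/2) = 2 + 6*A + 3*w/2)
1/(-5891326 + x(-1449, J(-52, 26))) = 1/(-5891326 + (2 + 6*(-2) + (3/2)*(-1449))) = 1/(-5891326 + (2 - 12 - 4347/2)) = 1/(-5891326 - 4367/2) = 1/(-11787019/2) = -2/11787019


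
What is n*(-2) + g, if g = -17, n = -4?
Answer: -9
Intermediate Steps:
n*(-2) + g = -4*(-2) - 17 = 8 - 17 = -9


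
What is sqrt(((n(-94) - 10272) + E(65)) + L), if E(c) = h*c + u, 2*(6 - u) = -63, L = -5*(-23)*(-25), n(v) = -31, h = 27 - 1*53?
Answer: I*sqrt(59322)/2 ≈ 121.78*I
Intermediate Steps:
h = -26 (h = 27 - 53 = -26)
L = -2875 (L = 115*(-25) = -2875)
u = 75/2 (u = 6 - 1/2*(-63) = 6 + 63/2 = 75/2 ≈ 37.500)
E(c) = 75/2 - 26*c (E(c) = -26*c + 75/2 = 75/2 - 26*c)
sqrt(((n(-94) - 10272) + E(65)) + L) = sqrt(((-31 - 10272) + (75/2 - 26*65)) - 2875) = sqrt((-10303 + (75/2 - 1690)) - 2875) = sqrt((-10303 - 3305/2) - 2875) = sqrt(-23911/2 - 2875) = sqrt(-29661/2) = I*sqrt(59322)/2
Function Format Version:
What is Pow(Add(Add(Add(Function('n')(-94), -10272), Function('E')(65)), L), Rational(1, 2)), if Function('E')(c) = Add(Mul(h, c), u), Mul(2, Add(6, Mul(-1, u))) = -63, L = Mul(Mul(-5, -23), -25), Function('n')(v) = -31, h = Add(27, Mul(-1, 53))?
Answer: Mul(Rational(1, 2), I, Pow(59322, Rational(1, 2))) ≈ Mul(121.78, I)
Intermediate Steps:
h = -26 (h = Add(27, -53) = -26)
L = -2875 (L = Mul(115, -25) = -2875)
u = Rational(75, 2) (u = Add(6, Mul(Rational(-1, 2), -63)) = Add(6, Rational(63, 2)) = Rational(75, 2) ≈ 37.500)
Function('E')(c) = Add(Rational(75, 2), Mul(-26, c)) (Function('E')(c) = Add(Mul(-26, c), Rational(75, 2)) = Add(Rational(75, 2), Mul(-26, c)))
Pow(Add(Add(Add(Function('n')(-94), -10272), Function('E')(65)), L), Rational(1, 2)) = Pow(Add(Add(Add(-31, -10272), Add(Rational(75, 2), Mul(-26, 65))), -2875), Rational(1, 2)) = Pow(Add(Add(-10303, Add(Rational(75, 2), -1690)), -2875), Rational(1, 2)) = Pow(Add(Add(-10303, Rational(-3305, 2)), -2875), Rational(1, 2)) = Pow(Add(Rational(-23911, 2), -2875), Rational(1, 2)) = Pow(Rational(-29661, 2), Rational(1, 2)) = Mul(Rational(1, 2), I, Pow(59322, Rational(1, 2)))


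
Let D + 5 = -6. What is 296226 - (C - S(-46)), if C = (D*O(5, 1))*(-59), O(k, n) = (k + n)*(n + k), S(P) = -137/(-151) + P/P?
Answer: 41202450/151 ≈ 2.7286e+5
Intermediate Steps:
D = -11 (D = -5 - 6 = -11)
S(P) = 288/151 (S(P) = -137*(-1/151) + 1 = 137/151 + 1 = 288/151)
O(k, n) = (k + n)² (O(k, n) = (k + n)*(k + n) = (k + n)²)
C = 23364 (C = -11*(5 + 1)²*(-59) = -11*6²*(-59) = -11*36*(-59) = -396*(-59) = 23364)
296226 - (C - S(-46)) = 296226 - (23364 - 1*288/151) = 296226 - (23364 - 288/151) = 296226 - 1*3527676/151 = 296226 - 3527676/151 = 41202450/151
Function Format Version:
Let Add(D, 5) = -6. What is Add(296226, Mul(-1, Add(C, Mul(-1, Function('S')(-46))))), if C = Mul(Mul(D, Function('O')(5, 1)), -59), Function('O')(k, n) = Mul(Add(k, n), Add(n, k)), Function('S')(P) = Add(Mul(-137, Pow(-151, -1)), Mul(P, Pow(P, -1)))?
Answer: Rational(41202450, 151) ≈ 2.7286e+5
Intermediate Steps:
D = -11 (D = Add(-5, -6) = -11)
Function('S')(P) = Rational(288, 151) (Function('S')(P) = Add(Mul(-137, Rational(-1, 151)), 1) = Add(Rational(137, 151), 1) = Rational(288, 151))
Function('O')(k, n) = Pow(Add(k, n), 2) (Function('O')(k, n) = Mul(Add(k, n), Add(k, n)) = Pow(Add(k, n), 2))
C = 23364 (C = Mul(Mul(-11, Pow(Add(5, 1), 2)), -59) = Mul(Mul(-11, Pow(6, 2)), -59) = Mul(Mul(-11, 36), -59) = Mul(-396, -59) = 23364)
Add(296226, Mul(-1, Add(C, Mul(-1, Function('S')(-46))))) = Add(296226, Mul(-1, Add(23364, Mul(-1, Rational(288, 151))))) = Add(296226, Mul(-1, Add(23364, Rational(-288, 151)))) = Add(296226, Mul(-1, Rational(3527676, 151))) = Add(296226, Rational(-3527676, 151)) = Rational(41202450, 151)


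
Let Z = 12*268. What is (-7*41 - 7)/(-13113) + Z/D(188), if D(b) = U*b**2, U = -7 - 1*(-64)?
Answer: 93745/3903303 ≈ 0.024017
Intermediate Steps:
Z = 3216
U = 57 (U = -7 + 64 = 57)
D(b) = 57*b**2
(-7*41 - 7)/(-13113) + Z/D(188) = (-7*41 - 7)/(-13113) + 3216/((57*188**2)) = (-287 - 7)*(-1/13113) + 3216/((57*35344)) = -294*(-1/13113) + 3216/2014608 = 98/4371 + 3216*(1/2014608) = 98/4371 + 67/41971 = 93745/3903303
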